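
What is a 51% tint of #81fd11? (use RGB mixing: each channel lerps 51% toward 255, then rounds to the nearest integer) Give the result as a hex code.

#c1fe8a

#81fd11 is rgb(129, 253, 17).
Lerp each channel 51% toward 255:
  R: 129 + 0.51×(255−129) = 129 + 64.26 = 193.26 → 193
  G: 253 + 0.51×(255−253) = 253 + 1.02 = 254.02 → 254
  B: 17 + 0.51×(255−17) = 17 + 121.38 = 138.38 → 138
rgb(193, 254, 138) = #c1fe8a.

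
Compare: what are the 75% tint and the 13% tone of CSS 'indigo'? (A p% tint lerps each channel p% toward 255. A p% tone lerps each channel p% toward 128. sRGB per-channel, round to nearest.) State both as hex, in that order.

CSS indigo is rgb(75, 0, 130).
75% tint:
  R: 75 + 135 = 210 → 210
  G: 0 + 0.75×(255−0) = 0 + 191.25 = 191.25 → 191
  B: 130 + 0.75×(255−130) = 130 + 93.75 = 223.75 → 224
  → #D2BFE0
13% tone:
  R: 75 + 6.89 = 81.89 → 82
  G: 0 + 16.64 = 16.64 → 17
  B: 130 + 0.13×(128−130) = 130 − 0.26 = 129.74 → 130
  → #521182

#D2BFE0, #521182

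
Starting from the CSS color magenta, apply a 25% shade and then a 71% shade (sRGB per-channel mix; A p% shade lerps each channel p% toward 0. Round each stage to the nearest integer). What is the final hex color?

CSS magenta is rgb(255, 0, 255).
A 25% shade moves each channel 25% toward 0:
  R: 255 + 0.25×(0−255) = 255 − 63.75 = 191.25 → 191
  G: 0 + 0 = 0 → 0
  B: 255 + 0.25×(0−255) = 255 − 63.75 = 191.25 → 191
After the shade: rgb(191, 0, 191) = #bf00bf.
Lerp each channel 71% toward 0:
  R: 191 + 0.71×(0−191) = 191 − 135.61 = 55.39 → 55
  G: 0 + 0.71×(0−0) = 0 + 0 = 0 → 0
  B: 191 + 0.71×(0−191) = 191 − 135.61 = 55.39 → 55
rgb(55, 0, 55) = #370037.

#370037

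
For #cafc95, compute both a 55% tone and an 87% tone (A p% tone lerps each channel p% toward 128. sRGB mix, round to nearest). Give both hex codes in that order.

#cafc95 is rgb(202, 252, 149).
55% tone:
  R: 202 + 0.55×(128−202) = 202 − 40.7 = 161.3 → 161
  G: 252 + 0.55×(128−252) = 252 − 68.2 = 183.8 → 184
  B: 149 − 11.55 = 137.45 → 137
  → #a1b889
87% tone:
  R: 202 + 0.87×(128−202) = 202 − 64.38 = 137.62 → 138
  G: 252 − 107.88 = 144.12 → 144
  B: 149 + 0.87×(128−149) = 149 − 18.27 = 130.73 → 131
  → #8a9083

#a1b889, #8a9083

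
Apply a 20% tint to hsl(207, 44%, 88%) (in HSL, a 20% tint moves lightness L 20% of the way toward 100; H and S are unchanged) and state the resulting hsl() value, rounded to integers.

L moves 20% from 88 toward 100: 88 + 2.4 = 90.4 → 90.
H and S are unchanged.

hsl(207, 44%, 90%)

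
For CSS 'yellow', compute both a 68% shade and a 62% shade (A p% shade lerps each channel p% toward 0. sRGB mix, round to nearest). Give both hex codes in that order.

CSS yellow is rgb(255, 255, 0).
68% shade:
  R: 255 + 0.68×(0−255) = 255 − 173.4 = 81.6 → 82
  G: 255 + 0.68×(0−255) = 255 − 173.4 = 81.6 → 82
  B: 0 + 0 = 0 → 0
  → #525200
62% shade:
  R: 255 + 0.62×(0−255) = 255 − 158.1 = 96.9 → 97
  G: 255 + 0.62×(0−255) = 255 − 158.1 = 96.9 → 97
  B: 0 + 0.62×(0−0) = 0 + 0 = 0 → 0
  → #616100

#525200, #616100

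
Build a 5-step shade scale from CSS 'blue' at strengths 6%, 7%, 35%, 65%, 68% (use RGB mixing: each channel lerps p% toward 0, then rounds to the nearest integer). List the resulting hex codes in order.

CSS blue is rgb(0, 0, 255).
6%: (0→0, 0→0, 255 − 15.3 = 239.7→240) → #0000f0
7%: (0→0, 0→0, 255 − 17.85 = 237.15→237) → #0000ed
35%: (0→0, 0→0, 255 − 89.25 = 165.75→166) → #0000a6
65%: (0→0, 0→0, 255 − 165.75 = 89.25→89) → #000059
68%: (0→0, 0→0, 255 − 173.4 = 81.6→82) → #000052

#0000f0, #0000ed, #0000a6, #000059, #000052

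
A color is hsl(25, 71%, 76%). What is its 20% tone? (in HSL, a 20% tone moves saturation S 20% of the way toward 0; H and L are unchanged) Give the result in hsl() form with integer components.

S moves 20% from 71 toward 0: 71 − 14.2 = 56.8 → 57.
H and L are unchanged.

hsl(25, 57%, 76%)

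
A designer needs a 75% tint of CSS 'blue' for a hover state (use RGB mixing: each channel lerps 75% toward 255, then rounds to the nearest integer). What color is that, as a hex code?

#BFBFFF

CSS blue is rgb(0, 0, 255).
Lerp each channel 75% toward 255:
  R: 0 + 0.75×(255−0) = 0 + 191.25 = 191.25 → 191
  G: 0 + 0.75×(255−0) = 0 + 191.25 = 191.25 → 191
  B: 255 + 0.75×(255−255) = 255 + 0 = 255 → 255
rgb(191, 191, 255) = #BFBFFF.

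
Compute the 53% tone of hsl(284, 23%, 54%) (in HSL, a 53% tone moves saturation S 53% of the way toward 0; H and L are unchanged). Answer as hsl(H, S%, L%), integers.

hsl(284, 11%, 54%)

S moves 53% from 23 toward 0: 23 − 12.19 = 10.81 → 11.
H and L are unchanged.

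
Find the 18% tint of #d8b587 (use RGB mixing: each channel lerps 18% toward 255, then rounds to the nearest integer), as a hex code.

#dfc29d

#d8b587 is rgb(216, 181, 135).
An 18% tint moves each channel 18% toward 255:
  R: 216 + 0.18×(255−216) = 216 + 7.02 = 223.02 → 223
  G: 181 + 13.32 = 194.32 → 194
  B: 135 + 0.18×(255−135) = 135 + 21.6 = 156.6 → 157
rgb(223, 194, 157) = #dfc29d.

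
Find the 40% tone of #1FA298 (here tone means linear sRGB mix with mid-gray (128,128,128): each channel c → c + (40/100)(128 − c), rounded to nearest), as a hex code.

#46948E

#1FA298 is rgb(31, 162, 152).
Per channel, c → c + 0.4(128 − c):
  R: 31 + 0.4×(128−31) = 31 + 38.8 = 69.8 → 70
  G: 162 − 13.6 = 148.4 → 148
  B: 152 − 9.6 = 142.4 → 142
rgb(70, 148, 142) = #46948E.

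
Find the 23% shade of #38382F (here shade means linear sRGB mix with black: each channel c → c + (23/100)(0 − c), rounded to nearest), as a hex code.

#2B2B24

#38382F is rgb(56, 56, 47).
Lerp each channel 23% toward 0:
  R: 56 − 12.88 = 43.12 → 43
  G: 56 − 12.88 = 43.12 → 43
  B: 47 − 10.81 = 36.19 → 36
rgb(43, 43, 36) = #2B2B24.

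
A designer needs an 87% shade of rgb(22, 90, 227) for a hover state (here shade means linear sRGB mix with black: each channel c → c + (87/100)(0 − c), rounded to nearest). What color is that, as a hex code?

An 87% shade moves each channel 87% toward 0:
  R: 22 + 0.87×(0−22) = 22 − 19.14 = 2.86 → 3
  G: 90 + 0.87×(0−90) = 90 − 78.3 = 11.7 → 12
  B: 227 − 197.49 = 29.51 → 30
rgb(3, 12, 30) = #030c1e.

#030c1e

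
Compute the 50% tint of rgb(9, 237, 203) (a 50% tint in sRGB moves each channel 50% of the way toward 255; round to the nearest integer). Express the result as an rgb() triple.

rgb(132, 246, 229)

Per channel, c → c + 0.5(255 − c):
  R: 9 + 0.5×(255−9) = 9 + 123 = 132 → 132
  G: 237 + 9 = 246 → 246
  B: 203 + 0.5×(255−203) = 203 + 26 = 229 → 229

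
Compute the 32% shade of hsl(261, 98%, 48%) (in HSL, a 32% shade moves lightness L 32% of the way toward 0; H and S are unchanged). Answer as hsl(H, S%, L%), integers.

L moves 32% from 48 toward 0: 48 − 15.36 = 32.64 → 33.
H and S are unchanged.

hsl(261, 98%, 33%)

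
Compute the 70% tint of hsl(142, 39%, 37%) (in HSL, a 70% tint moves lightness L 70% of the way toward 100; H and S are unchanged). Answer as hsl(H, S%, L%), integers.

hsl(142, 39%, 81%)

L moves 70% from 37 toward 100: 37 + 44.1 = 81.1 → 81.
H and S are unchanged.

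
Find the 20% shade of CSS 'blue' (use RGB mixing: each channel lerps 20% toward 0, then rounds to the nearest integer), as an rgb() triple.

CSS blue is rgb(0, 0, 255).
Lerp each channel 20% toward 0:
  R: 0 + 0.2×(0−0) = 0 + 0 = 0 → 0
  G: 0 + 0 = 0 → 0
  B: 255 − 51 = 204 → 204

rgb(0, 0, 204)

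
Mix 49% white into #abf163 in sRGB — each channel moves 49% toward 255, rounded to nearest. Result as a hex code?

#abf163 is rgb(171, 241, 99).
A 49% tint moves each channel 49% toward 255:
  R: 171 + 41.16 = 212.16 → 212
  G: 241 + 0.49×(255−241) = 241 + 6.86 = 247.86 → 248
  B: 99 + 0.49×(255−99) = 99 + 76.44 = 175.44 → 175
rgb(212, 248, 175) = #d4f8af.

#d4f8af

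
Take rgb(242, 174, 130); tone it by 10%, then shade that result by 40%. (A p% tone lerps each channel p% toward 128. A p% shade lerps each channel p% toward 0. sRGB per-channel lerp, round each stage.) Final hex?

Lerp each channel 10% toward 128:
  R: 242 + 0.1×(128−242) = 242 − 11.4 = 230.6 → 231
  G: 174 − 4.6 = 169.4 → 169
  B: 130 + 0.1×(128−130) = 130 − 0.2 = 129.8 → 130
After the tone: rgb(231, 169, 130) = #E7A982.
Per channel, c → c + 0.4(0 − c):
  R: 231 − 92.4 = 138.6 → 139
  G: 169 + 0.4×(0−169) = 169 − 67.6 = 101.4 → 101
  B: 130 + 0.4×(0−130) = 130 − 52 = 78 → 78
rgb(139, 101, 78) = #8B654E.

#8B654E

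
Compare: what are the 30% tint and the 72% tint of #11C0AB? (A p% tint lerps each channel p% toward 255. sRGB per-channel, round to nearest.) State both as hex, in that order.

#11C0AB is rgb(17, 192, 171).
30% tint:
  R: 17 + 71.4 = 88.4 → 88
  G: 192 + 0.3×(255−192) = 192 + 18.9 = 210.9 → 211
  B: 171 + 25.2 = 196.2 → 196
  → #58D3C4
72% tint:
  R: 17 + 171.36 = 188.36 → 188
  G: 192 + 45.36 = 237.36 → 237
  B: 171 + 60.48 = 231.48 → 231
  → #BCEDE7

#58D3C4, #BCEDE7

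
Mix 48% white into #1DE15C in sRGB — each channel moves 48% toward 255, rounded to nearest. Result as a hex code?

#89EFAA

#1DE15C is rgb(29, 225, 92).
Per channel, c → c + 0.48(255 − c):
  R: 29 + 108.48 = 137.48 → 137
  G: 225 + 14.4 = 239.4 → 239
  B: 92 + 0.48×(255−92) = 92 + 78.24 = 170.24 → 170
rgb(137, 239, 170) = #89EFAA.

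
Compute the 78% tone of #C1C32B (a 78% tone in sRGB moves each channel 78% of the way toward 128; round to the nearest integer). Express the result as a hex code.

#C1C32B is rgb(193, 195, 43).
Lerp each channel 78% toward 128:
  R: 193 − 50.7 = 142.3 → 142
  G: 195 + 0.78×(128−195) = 195 − 52.26 = 142.74 → 143
  B: 43 + 0.78×(128−43) = 43 + 66.3 = 109.3 → 109
rgb(142, 143, 109) = #8E8F6D.

#8E8F6D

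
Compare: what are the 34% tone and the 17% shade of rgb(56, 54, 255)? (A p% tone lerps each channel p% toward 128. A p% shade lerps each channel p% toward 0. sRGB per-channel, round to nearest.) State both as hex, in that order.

34% tone:
  R: 56 + 0.34×(128−56) = 56 + 24.48 = 80.48 → 80
  G: 54 + 25.16 = 79.16 → 79
  B: 255 + 0.34×(128−255) = 255 − 43.18 = 211.82 → 212
  → #504fd4
17% shade:
  R: 56 + 0.17×(0−56) = 56 − 9.52 = 46.48 → 46
  G: 54 − 9.18 = 44.82 → 45
  B: 255 + 0.17×(0−255) = 255 − 43.35 = 211.65 → 212
  → #2e2dd4

#504fd4, #2e2dd4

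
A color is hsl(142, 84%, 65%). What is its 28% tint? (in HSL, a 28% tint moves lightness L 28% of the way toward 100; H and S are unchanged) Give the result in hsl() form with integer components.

L moves 28% from 65 toward 100: 65 + 9.8 = 74.8 → 75.
H and S are unchanged.

hsl(142, 84%, 75%)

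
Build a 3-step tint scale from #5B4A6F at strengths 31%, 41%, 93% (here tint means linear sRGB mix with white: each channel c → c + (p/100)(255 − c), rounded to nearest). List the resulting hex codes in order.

#8E829C, #9E94AA, #F4F2F5

#5B4A6F is rgb(91, 74, 111).
31%: (91 + 50.84 = 141.84→142, 74 + 56.11 = 130.11→130, 111 + 44.64 = 155.64→156) → #8E829C
41%: (91 + 67.24 = 158.24→158, 74 + 74.21 = 148.21→148, 111 + 59.04 = 170.04→170) → #9E94AA
93%: (91 + 152.52 = 243.52→244, 74 + 168.33 = 242.33→242, 111 + 133.92 = 244.92→245) → #F4F2F5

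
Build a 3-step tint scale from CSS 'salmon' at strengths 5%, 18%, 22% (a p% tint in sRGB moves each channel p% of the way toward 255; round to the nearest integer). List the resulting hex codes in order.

CSS salmon is rgb(250, 128, 114).
5%: (250→250, 128 + 6.35 = 134.35→134, 114 + 7.05 = 121.05→121) → #fa8679
18%: (250 + 0.9 = 250.9→251, 128 + 22.86 = 150.86→151, 114 + 25.38 = 139.38→139) → #fb978b
22%: (250 + 1.1 = 251.1→251, 128 + 27.94 = 155.94→156, 114 + 31.02 = 145.02→145) → #fb9c91

#fa8679, #fb978b, #fb9c91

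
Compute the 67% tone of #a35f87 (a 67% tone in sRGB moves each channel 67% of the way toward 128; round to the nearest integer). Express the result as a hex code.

#8c7582

#a35f87 is rgb(163, 95, 135).
Per channel, c → c + 0.67(128 − c):
  R: 163 − 23.45 = 139.55 → 140
  G: 95 + 0.67×(128−95) = 95 + 22.11 = 117.11 → 117
  B: 135 − 4.69 = 130.31 → 130
rgb(140, 117, 130) = #8c7582.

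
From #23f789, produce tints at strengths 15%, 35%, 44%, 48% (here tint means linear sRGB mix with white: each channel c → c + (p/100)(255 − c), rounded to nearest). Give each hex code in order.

#44f89b, #70fab2, #84fbbd, #8dfbc2

#23f789 is rgb(35, 247, 137).
15%: (35 + 33 = 68→68, 247 + 1.2 = 248.2→248, 137 + 17.7 = 154.7→155) → #44f89b
35%: (35 + 77 = 112→112, 247 + 2.8 = 249.8→250, 137 + 41.3 = 178.3→178) → #70fab2
44%: (35 + 96.8 = 131.8→132, 247 + 3.52 = 250.52→251, 137 + 51.92 = 188.92→189) → #84fbbd
48%: (35 + 105.6 = 140.6→141, 247 + 3.84 = 250.84→251, 137 + 56.64 = 193.64→194) → #8dfbc2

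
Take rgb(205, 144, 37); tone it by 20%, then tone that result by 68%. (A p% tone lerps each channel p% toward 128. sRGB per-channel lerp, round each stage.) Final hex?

Lerp each channel 20% toward 128:
  R: 205 + 0.2×(128−205) = 205 − 15.4 = 189.6 → 190
  G: 144 − 3.2 = 140.8 → 141
  B: 37 + 0.2×(128−37) = 37 + 18.2 = 55.2 → 55
After the tone: rgb(190, 141, 55) = #BE8D37.
Per channel, c → c + 0.68(128 − c):
  R: 190 − 42.16 = 147.84 → 148
  G: 141 + 0.68×(128−141) = 141 − 8.84 = 132.16 → 132
  B: 55 + 0.68×(128−55) = 55 + 49.64 = 104.64 → 105
rgb(148, 132, 105) = #948469.

#948469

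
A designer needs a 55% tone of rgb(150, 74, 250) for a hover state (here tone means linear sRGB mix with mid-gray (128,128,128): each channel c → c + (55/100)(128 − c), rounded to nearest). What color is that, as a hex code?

#8a68b7

A 55% tone moves each channel 55% toward 128:
  R: 150 + 0.55×(128−150) = 150 − 12.1 = 137.9 → 138
  G: 74 + 29.7 = 103.7 → 104
  B: 250 − 67.1 = 182.9 → 183
rgb(138, 104, 183) = #8a68b7.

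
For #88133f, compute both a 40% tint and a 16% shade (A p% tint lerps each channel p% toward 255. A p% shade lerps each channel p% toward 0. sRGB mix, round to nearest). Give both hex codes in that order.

#b8718c, #721035

#88133f is rgb(136, 19, 63).
40% tint:
  R: 136 + 47.6 = 183.6 → 184
  G: 19 + 0.4×(255−19) = 19 + 94.4 = 113.4 → 113
  B: 63 + 76.8 = 139.8 → 140
  → #b8718c
16% shade:
  R: 136 + 0.16×(0−136) = 136 − 21.76 = 114.24 → 114
  G: 19 + 0.16×(0−19) = 19 − 3.04 = 15.96 → 16
  B: 63 − 10.08 = 52.92 → 53
  → #721035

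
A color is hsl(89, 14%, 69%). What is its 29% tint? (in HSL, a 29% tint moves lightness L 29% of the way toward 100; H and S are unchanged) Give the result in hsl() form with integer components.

hsl(89, 14%, 78%)

L moves 29% from 69 toward 100: 69 + 8.99 = 77.99 → 78.
H and S are unchanged.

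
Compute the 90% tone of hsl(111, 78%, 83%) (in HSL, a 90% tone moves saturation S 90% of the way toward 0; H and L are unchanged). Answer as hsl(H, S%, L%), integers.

S moves 90% from 78 toward 0: 78 − 70.2 = 7.8 → 8.
H and L are unchanged.

hsl(111, 8%, 83%)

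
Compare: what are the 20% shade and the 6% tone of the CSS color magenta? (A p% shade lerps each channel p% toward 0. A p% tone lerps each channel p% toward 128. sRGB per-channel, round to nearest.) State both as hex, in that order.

#cc00cc, #f708f7

CSS magenta is rgb(255, 0, 255).
20% shade:
  R: 255 + 0.2×(0−255) = 255 − 51 = 204 → 204
  G: 0 + 0.2×(0−0) = 0 + 0 = 0 → 0
  B: 255 + 0.2×(0−255) = 255 − 51 = 204 → 204
  → #cc00cc
6% tone:
  R: 255 + 0.06×(128−255) = 255 − 7.62 = 247.38 → 247
  G: 0 + 7.68 = 7.68 → 8
  B: 255 − 7.62 = 247.38 → 247
  → #f708f7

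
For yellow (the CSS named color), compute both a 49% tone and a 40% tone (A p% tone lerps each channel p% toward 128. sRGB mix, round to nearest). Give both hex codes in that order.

#c1c13f, #cccc33

CSS yellow is rgb(255, 255, 0).
49% tone:
  R: 255 + 0.49×(128−255) = 255 − 62.23 = 192.77 → 193
  G: 255 + 0.49×(128−255) = 255 − 62.23 = 192.77 → 193
  B: 0 + 0.49×(128−0) = 0 + 62.72 = 62.72 → 63
  → #c1c13f
40% tone:
  R: 255 − 50.8 = 204.2 → 204
  G: 255 + 0.4×(128−255) = 255 − 50.8 = 204.2 → 204
  B: 0 + 51.2 = 51.2 → 51
  → #cccc33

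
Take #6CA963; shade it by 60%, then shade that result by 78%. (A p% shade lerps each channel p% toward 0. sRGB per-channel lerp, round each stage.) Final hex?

#6CA963 is rgb(108, 169, 99).
Lerp each channel 60% toward 0:
  R: 108 − 64.8 = 43.2 → 43
  G: 169 + 0.6×(0−169) = 169 − 101.4 = 67.6 → 68
  B: 99 + 0.6×(0−99) = 99 − 59.4 = 39.6 → 40
After the shade: rgb(43, 68, 40) = #2B4428.
A 78% shade moves each channel 78% toward 0:
  R: 43 + 0.78×(0−43) = 43 − 33.54 = 9.46 → 9
  G: 68 − 53.04 = 14.96 → 15
  B: 40 − 31.2 = 8.8 → 9
rgb(9, 15, 9) = #090F09.

#090F09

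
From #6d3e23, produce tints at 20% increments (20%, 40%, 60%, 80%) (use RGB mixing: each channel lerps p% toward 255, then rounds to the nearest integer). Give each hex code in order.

#6d3e23 is rgb(109, 62, 35).
20%: (109 + 29.2 = 138.2→138, 62 + 38.6 = 100.6→101, 35 + 44 = 79→79) → #8a654f
40%: (109 + 58.4 = 167.4→167, 62 + 77.2 = 139.2→139, 35 + 88 = 123→123) → #a78b7b
60%: (109 + 87.6 = 196.6→197, 62 + 115.8 = 177.8→178, 35 + 132 = 167→167) → #c5b2a7
80%: (109 + 116.8 = 225.8→226, 62 + 154.4 = 216.4→216, 35 + 176 = 211→211) → #e2d8d3

#8a654f, #a78b7b, #c5b2a7, #e2d8d3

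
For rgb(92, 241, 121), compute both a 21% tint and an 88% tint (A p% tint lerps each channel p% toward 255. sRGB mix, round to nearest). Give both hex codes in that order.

#7ef495, #ebfdef

21% tint:
  R: 92 + 0.21×(255−92) = 92 + 34.23 = 126.23 → 126
  G: 241 + 2.94 = 243.94 → 244
  B: 121 + 28.14 = 149.14 → 149
  → #7ef495
88% tint:
  R: 92 + 0.88×(255−92) = 92 + 143.44 = 235.44 → 235
  G: 241 + 12.32 = 253.32 → 253
  B: 121 + 0.88×(255−121) = 121 + 117.92 = 238.92 → 239
  → #ebfdef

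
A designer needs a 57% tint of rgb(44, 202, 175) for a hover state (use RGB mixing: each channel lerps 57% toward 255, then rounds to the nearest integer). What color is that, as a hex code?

#a4e8dd

Per channel, c → c + 0.57(255 − c):
  R: 44 + 0.57×(255−44) = 44 + 120.27 = 164.27 → 164
  G: 202 + 0.57×(255−202) = 202 + 30.21 = 232.21 → 232
  B: 175 + 0.57×(255−175) = 175 + 45.6 = 220.6 → 221
rgb(164, 232, 221) = #a4e8dd.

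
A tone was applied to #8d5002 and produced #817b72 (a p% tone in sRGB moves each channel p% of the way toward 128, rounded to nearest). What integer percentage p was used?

#8d5002 is rgb(141, 80, 2); #817b72 is rgb(129, 123, 114).
On the B channel (widest range): 114 ≈ 2 + (p/100)(128 − 2), so p ≈ 100×(114 − 2)/(128 − 2) = 11200/126 = 88.89.
p = 89 reproduces all three channels after rounding.

89%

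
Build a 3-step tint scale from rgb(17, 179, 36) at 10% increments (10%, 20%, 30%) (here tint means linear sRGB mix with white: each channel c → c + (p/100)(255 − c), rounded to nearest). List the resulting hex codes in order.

#29BB3A, #41C250, #58CA66

10%: (17 + 23.8 = 40.8→41, 179 + 7.6 = 186.6→187, 36 + 21.9 = 57.9→58) → #29BB3A
20%: (17 + 47.6 = 64.6→65, 179 + 15.2 = 194.2→194, 36 + 43.8 = 79.8→80) → #41C250
30%: (17 + 71.4 = 88.4→88, 179 + 22.8 = 201.8→202, 36 + 65.7 = 101.7→102) → #58CA66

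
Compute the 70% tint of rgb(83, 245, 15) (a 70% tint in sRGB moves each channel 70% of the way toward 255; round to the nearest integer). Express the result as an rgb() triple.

Per channel, c → c + 0.7(255 − c):
  R: 83 + 0.7×(255−83) = 83 + 120.4 = 203.4 → 203
  G: 245 + 0.7×(255−245) = 245 + 7 = 252 → 252
  B: 15 + 0.7×(255−15) = 15 + 168 = 183 → 183

rgb(203, 252, 183)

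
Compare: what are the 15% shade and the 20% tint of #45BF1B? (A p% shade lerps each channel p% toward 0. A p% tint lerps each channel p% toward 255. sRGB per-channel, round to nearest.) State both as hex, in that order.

#45BF1B is rgb(69, 191, 27).
15% shade:
  R: 69 + 0.15×(0−69) = 69 − 10.35 = 58.65 → 59
  G: 191 + 0.15×(0−191) = 191 − 28.65 = 162.35 → 162
  B: 27 − 4.05 = 22.95 → 23
  → #3BA217
20% tint:
  R: 69 + 0.2×(255−69) = 69 + 37.2 = 106.2 → 106
  G: 191 + 12.8 = 203.8 → 204
  B: 27 + 0.2×(255−27) = 27 + 45.6 = 72.6 → 73
  → #6ACC49

#3BA217, #6ACC49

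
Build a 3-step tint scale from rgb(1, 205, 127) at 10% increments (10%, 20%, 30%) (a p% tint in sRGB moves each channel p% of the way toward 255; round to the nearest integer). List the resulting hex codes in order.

#1AD28C, #34D799, #4DDCA5

10%: (1 + 25.4 = 26.4→26, 205 + 5 = 210→210, 127 + 12.8 = 139.8→140) → #1AD28C
20%: (1 + 50.8 = 51.8→52, 205 + 10 = 215→215, 127 + 25.6 = 152.6→153) → #34D799
30%: (1 + 76.2 = 77.2→77, 205 + 15 = 220→220, 127 + 38.4 = 165.4→165) → #4DDCA5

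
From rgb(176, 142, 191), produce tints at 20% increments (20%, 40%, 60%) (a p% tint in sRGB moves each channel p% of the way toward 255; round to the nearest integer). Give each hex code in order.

#c0a5cc, #d0bbd9, #dfd2e5

20%: (176 + 15.8 = 191.8→192, 142 + 22.6 = 164.6→165, 191 + 12.8 = 203.8→204) → #c0a5cc
40%: (176 + 31.6 = 207.6→208, 142 + 45.2 = 187.2→187, 191 + 25.6 = 216.6→217) → #d0bbd9
60%: (176 + 47.4 = 223.4→223, 142 + 67.8 = 209.8→210, 191 + 38.4 = 229.4→229) → #dfd2e5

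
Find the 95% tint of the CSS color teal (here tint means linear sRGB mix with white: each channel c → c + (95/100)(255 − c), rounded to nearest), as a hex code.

#F2F9F9

CSS teal is rgb(0, 128, 128).
Lerp each channel 95% toward 255:
  R: 0 + 242.25 = 242.25 → 242
  G: 128 + 0.95×(255−128) = 128 + 120.65 = 248.65 → 249
  B: 128 + 0.95×(255−128) = 128 + 120.65 = 248.65 → 249
rgb(242, 249, 249) = #F2F9F9.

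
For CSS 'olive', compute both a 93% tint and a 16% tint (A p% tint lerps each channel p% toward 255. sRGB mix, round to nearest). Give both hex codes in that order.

CSS olive is rgb(128, 128, 0).
93% tint:
  R: 128 + 0.93×(255−128) = 128 + 118.11 = 246.11 → 246
  G: 128 + 118.11 = 246.11 → 246
  B: 0 + 237.15 = 237.15 → 237
  → #f6f6ed
16% tint:
  R: 128 + 0.16×(255−128) = 128 + 20.32 = 148.32 → 148
  G: 128 + 20.32 = 148.32 → 148
  B: 0 + 40.8 = 40.8 → 41
  → #949429

#f6f6ed, #949429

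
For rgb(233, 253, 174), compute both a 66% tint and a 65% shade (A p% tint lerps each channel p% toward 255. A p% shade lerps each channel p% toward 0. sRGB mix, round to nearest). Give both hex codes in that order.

66% tint:
  R: 233 + 0.66×(255−233) = 233 + 14.52 = 247.52 → 248
  G: 253 + 0.66×(255−253) = 253 + 1.32 = 254.32 → 254
  B: 174 + 0.66×(255−174) = 174 + 53.46 = 227.46 → 227
  → #F8FEE3
65% shade:
  R: 233 − 151.45 = 81.55 → 82
  G: 253 − 164.45 = 88.55 → 89
  B: 174 + 0.65×(0−174) = 174 − 113.1 = 60.9 → 61
  → #52593D

#F8FEE3, #52593D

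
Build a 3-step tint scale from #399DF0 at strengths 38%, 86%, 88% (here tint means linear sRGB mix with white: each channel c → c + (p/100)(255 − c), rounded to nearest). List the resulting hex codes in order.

#399DF0 is rgb(57, 157, 240).
38%: (57 + 75.24 = 132.24→132, 157 + 37.24 = 194.24→194, 240 + 5.7 = 245.7→246) → #84C2F6
86%: (57 + 170.28 = 227.28→227, 157 + 84.28 = 241.28→241, 240 + 12.9 = 252.9→253) → #E3F1FD
88%: (57 + 174.24 = 231.24→231, 157 + 86.24 = 243.24→243, 240 + 13.2 = 253.2→253) → #E7F3FD

#84C2F6, #E3F1FD, #E7F3FD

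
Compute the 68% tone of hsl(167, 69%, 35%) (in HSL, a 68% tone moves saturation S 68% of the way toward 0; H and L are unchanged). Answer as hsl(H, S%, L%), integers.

S moves 68% from 69 toward 0: 69 − 46.92 = 22.08 → 22.
H and L are unchanged.

hsl(167, 22%, 35%)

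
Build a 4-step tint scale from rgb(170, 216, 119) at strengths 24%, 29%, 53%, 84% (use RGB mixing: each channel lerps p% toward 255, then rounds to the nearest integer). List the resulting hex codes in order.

#bee198, #c3e39e, #d7edbf, #f1f9e9

24%: (170 + 20.4 = 190.4→190, 216 + 9.36 = 225.36→225, 119 + 32.64 = 151.64→152) → #bee198
29%: (170 + 24.65 = 194.65→195, 216 + 11.31 = 227.31→227, 119 + 39.44 = 158.44→158) → #c3e39e
53%: (170 + 45.05 = 215.05→215, 216 + 20.67 = 236.67→237, 119 + 72.08 = 191.08→191) → #d7edbf
84%: (170 + 71.4 = 241.4→241, 216 + 32.76 = 248.76→249, 119 + 114.24 = 233.24→233) → #f1f9e9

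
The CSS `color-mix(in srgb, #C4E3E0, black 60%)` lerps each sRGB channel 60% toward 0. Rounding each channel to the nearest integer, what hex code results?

#C4E3E0 is rgb(196, 227, 224).
A 60% shade moves each channel 60% toward 0:
  R: 196 − 117.6 = 78.4 → 78
  G: 227 + 0.6×(0−227) = 227 − 136.2 = 90.8 → 91
  B: 224 + 0.6×(0−224) = 224 − 134.4 = 89.6 → 90
rgb(78, 91, 90) = #4E5B5A.

#4E5B5A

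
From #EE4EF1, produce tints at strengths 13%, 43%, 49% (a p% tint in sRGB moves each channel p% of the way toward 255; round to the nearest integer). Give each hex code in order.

#EE4EF1 is rgb(238, 78, 241).
13%: (238 + 2.21 = 240.21→240, 78 + 23.01 = 101.01→101, 241 + 1.82 = 242.82→243) → #F065F3
43%: (238 + 7.31 = 245.31→245, 78 + 76.11 = 154.11→154, 241 + 6.02 = 247.02→247) → #F59AF7
49%: (238 + 8.33 = 246.33→246, 78 + 86.73 = 164.73→165, 241 + 6.86 = 247.86→248) → #F6A5F8

#F065F3, #F59AF7, #F6A5F8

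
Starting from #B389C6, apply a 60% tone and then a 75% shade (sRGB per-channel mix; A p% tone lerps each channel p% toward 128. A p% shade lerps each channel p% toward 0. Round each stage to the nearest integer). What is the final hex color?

#B389C6 is rgb(179, 137, 198).
Lerp each channel 60% toward 128:
  R: 179 + 0.6×(128−179) = 179 − 30.6 = 148.4 → 148
  G: 137 + 0.6×(128−137) = 137 − 5.4 = 131.6 → 132
  B: 198 − 42 = 156 → 156
After the tone: rgb(148, 132, 156) = #94849C.
Lerp each channel 75% toward 0:
  R: 148 − 111 = 37 → 37
  G: 132 + 0.75×(0−132) = 132 − 99 = 33 → 33
  B: 156 − 117 = 39 → 39
rgb(37, 33, 39) = #252127.

#252127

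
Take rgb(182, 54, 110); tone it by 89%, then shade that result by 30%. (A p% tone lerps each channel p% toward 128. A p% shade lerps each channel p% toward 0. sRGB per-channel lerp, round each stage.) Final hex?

An 89% tone moves each channel 89% toward 128:
  R: 182 − 48.06 = 133.94 → 134
  G: 54 + 0.89×(128−54) = 54 + 65.86 = 119.86 → 120
  B: 110 + 0.89×(128−110) = 110 + 16.02 = 126.02 → 126
After the tone: rgb(134, 120, 126) = #86787e.
A 30% shade moves each channel 30% toward 0:
  R: 134 + 0.3×(0−134) = 134 − 40.2 = 93.8 → 94
  G: 120 − 36 = 84 → 84
  B: 126 + 0.3×(0−126) = 126 − 37.8 = 88.2 → 88
rgb(94, 84, 88) = #5e5458.

#5e5458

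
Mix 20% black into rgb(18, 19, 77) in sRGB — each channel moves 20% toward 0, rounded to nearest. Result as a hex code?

#0e0f3e

Per channel, c → c + 0.2(0 − c):
  R: 18 + 0.2×(0−18) = 18 − 3.6 = 14.4 → 14
  G: 19 + 0.2×(0−19) = 19 − 3.8 = 15.2 → 15
  B: 77 + 0.2×(0−77) = 77 − 15.4 = 61.6 → 62
rgb(14, 15, 62) = #0e0f3e.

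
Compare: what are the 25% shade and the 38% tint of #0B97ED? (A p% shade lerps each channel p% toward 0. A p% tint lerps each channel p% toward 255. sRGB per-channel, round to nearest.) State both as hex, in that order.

#0B97ED is rgb(11, 151, 237).
25% shade:
  R: 11 + 0.25×(0−11) = 11 − 2.75 = 8.25 → 8
  G: 151 + 0.25×(0−151) = 151 − 37.75 = 113.25 → 113
  B: 237 + 0.25×(0−237) = 237 − 59.25 = 177.75 → 178
  → #0871B2
38% tint:
  R: 11 + 92.72 = 103.72 → 104
  G: 151 + 0.38×(255−151) = 151 + 39.52 = 190.52 → 191
  B: 237 + 0.38×(255−237) = 237 + 6.84 = 243.84 → 244
  → #68BFF4

#0871B2, #68BFF4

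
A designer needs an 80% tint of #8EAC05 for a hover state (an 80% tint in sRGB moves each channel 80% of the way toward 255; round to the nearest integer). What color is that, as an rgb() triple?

#8EAC05 is rgb(142, 172, 5).
Lerp each channel 80% toward 255:
  R: 142 + 0.8×(255−142) = 142 + 90.4 = 232.4 → 232
  G: 172 + 66.4 = 238.4 → 238
  B: 5 + 200 = 205 → 205

rgb(232, 238, 205)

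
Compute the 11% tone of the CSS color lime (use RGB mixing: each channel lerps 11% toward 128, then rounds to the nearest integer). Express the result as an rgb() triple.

rgb(14, 241, 14)

CSS lime is rgb(0, 255, 0).
An 11% tone moves each channel 11% toward 128:
  R: 0 + 0.11×(128−0) = 0 + 14.08 = 14.08 → 14
  G: 255 + 0.11×(128−255) = 255 − 13.97 = 241.03 → 241
  B: 0 + 0.11×(128−0) = 0 + 14.08 = 14.08 → 14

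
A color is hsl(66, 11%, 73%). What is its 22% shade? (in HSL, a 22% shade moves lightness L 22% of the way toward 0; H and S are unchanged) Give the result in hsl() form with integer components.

L moves 22% from 73 toward 0: 73 − 16.06 = 56.94 → 57.
H and S are unchanged.

hsl(66, 11%, 57%)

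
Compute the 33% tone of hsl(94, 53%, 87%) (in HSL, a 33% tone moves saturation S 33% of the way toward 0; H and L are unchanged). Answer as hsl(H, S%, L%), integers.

S moves 33% from 53 toward 0: 53 − 17.49 = 35.51 → 36.
H and L are unchanged.

hsl(94, 36%, 87%)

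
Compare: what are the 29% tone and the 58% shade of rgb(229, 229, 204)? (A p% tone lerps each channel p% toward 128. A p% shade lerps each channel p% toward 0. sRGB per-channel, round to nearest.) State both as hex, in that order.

#c8c8b6, #606056

29% tone:
  R: 229 + 0.29×(128−229) = 229 − 29.29 = 199.71 → 200
  G: 229 + 0.29×(128−229) = 229 − 29.29 = 199.71 → 200
  B: 204 + 0.29×(128−204) = 204 − 22.04 = 181.96 → 182
  → #c8c8b6
58% shade:
  R: 229 − 132.82 = 96.18 → 96
  G: 229 + 0.58×(0−229) = 229 − 132.82 = 96.18 → 96
  B: 204 + 0.58×(0−204) = 204 − 118.32 = 85.68 → 86
  → #606056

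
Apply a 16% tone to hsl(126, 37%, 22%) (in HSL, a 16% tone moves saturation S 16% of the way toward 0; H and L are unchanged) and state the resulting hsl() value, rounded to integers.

hsl(126, 31%, 22%)

S moves 16% from 37 toward 0: 37 − 5.92 = 31.08 → 31.
H and L are unchanged.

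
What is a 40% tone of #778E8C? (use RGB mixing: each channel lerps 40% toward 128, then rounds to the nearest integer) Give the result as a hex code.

#778E8C is rgb(119, 142, 140).
Per channel, c → c + 0.4(128 − c):
  R: 119 + 0.4×(128−119) = 119 + 3.6 = 122.6 → 123
  G: 142 + 0.4×(128−142) = 142 − 5.6 = 136.4 → 136
  B: 140 − 4.8 = 135.2 → 135
rgb(123, 136, 135) = #7B8887.

#7B8887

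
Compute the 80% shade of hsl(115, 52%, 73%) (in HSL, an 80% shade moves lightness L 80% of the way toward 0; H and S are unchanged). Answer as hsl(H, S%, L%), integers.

L moves 80% from 73 toward 0: 73 − 58.4 = 14.6 → 15.
H and S are unchanged.

hsl(115, 52%, 15%)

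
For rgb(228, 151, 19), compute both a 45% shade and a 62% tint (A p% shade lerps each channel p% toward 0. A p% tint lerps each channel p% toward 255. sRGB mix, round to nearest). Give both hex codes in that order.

45% shade:
  R: 228 + 0.45×(0−228) = 228 − 102.6 = 125.4 → 125
  G: 151 − 67.95 = 83.05 → 83
  B: 19 − 8.55 = 10.45 → 10
  → #7d530a
62% tint:
  R: 228 + 16.74 = 244.74 → 245
  G: 151 + 64.48 = 215.48 → 215
  B: 19 + 0.62×(255−19) = 19 + 146.32 = 165.32 → 165
  → #f5d7a5

#7d530a, #f5d7a5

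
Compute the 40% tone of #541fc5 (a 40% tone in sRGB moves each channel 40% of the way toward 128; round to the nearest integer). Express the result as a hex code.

#6646a9

#541fc5 is rgb(84, 31, 197).
Per channel, c → c + 0.4(128 − c):
  R: 84 + 0.4×(128−84) = 84 + 17.6 = 101.6 → 102
  G: 31 + 38.8 = 69.8 → 70
  B: 197 + 0.4×(128−197) = 197 − 27.6 = 169.4 → 169
rgb(102, 70, 169) = #6646a9.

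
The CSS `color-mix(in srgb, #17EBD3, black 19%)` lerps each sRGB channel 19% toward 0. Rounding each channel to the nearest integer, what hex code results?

#13BEAB

#17EBD3 is rgb(23, 235, 211).
Per channel, c → c + 0.19(0 − c):
  R: 23 + 0.19×(0−23) = 23 − 4.37 = 18.63 → 19
  G: 235 + 0.19×(0−235) = 235 − 44.65 = 190.35 → 190
  B: 211 + 0.19×(0−211) = 211 − 40.09 = 170.91 → 171
rgb(19, 190, 171) = #13BEAB.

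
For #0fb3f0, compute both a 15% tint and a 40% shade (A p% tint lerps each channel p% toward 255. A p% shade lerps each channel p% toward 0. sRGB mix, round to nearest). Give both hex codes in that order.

#33bef2, #096b90

#0fb3f0 is rgb(15, 179, 240).
15% tint:
  R: 15 + 36 = 51 → 51
  G: 179 + 11.4 = 190.4 → 190
  B: 240 + 0.15×(255−240) = 240 + 2.25 = 242.25 → 242
  → #33bef2
40% shade:
  R: 15 + 0.4×(0−15) = 15 − 6 = 9 → 9
  G: 179 + 0.4×(0−179) = 179 − 71.6 = 107.4 → 107
  B: 240 + 0.4×(0−240) = 240 − 96 = 144 → 144
  → #096b90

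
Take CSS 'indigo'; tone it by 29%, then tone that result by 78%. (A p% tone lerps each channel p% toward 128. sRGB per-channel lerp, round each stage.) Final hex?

CSS indigo is rgb(75, 0, 130).
A 29% tone moves each channel 29% toward 128:
  R: 75 + 0.29×(128−75) = 75 + 15.37 = 90.37 → 90
  G: 0 + 37.12 = 37.12 → 37
  B: 130 − 0.58 = 129.42 → 129
After the tone: rgb(90, 37, 129) = #5A2581.
A 78% tone moves each channel 78% toward 128:
  R: 90 + 0.78×(128−90) = 90 + 29.64 = 119.64 → 120
  G: 37 + 0.78×(128−37) = 37 + 70.98 = 107.98 → 108
  B: 129 + 0.78×(128−129) = 129 − 0.78 = 128.22 → 128
rgb(120, 108, 128) = #786C80.

#786C80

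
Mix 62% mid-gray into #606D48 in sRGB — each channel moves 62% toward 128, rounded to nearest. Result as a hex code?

#74796B

#606D48 is rgb(96, 109, 72).
Per channel, c → c + 0.62(128 − c):
  R: 96 + 0.62×(128−96) = 96 + 19.84 = 115.84 → 116
  G: 109 + 11.78 = 120.78 → 121
  B: 72 + 34.72 = 106.72 → 107
rgb(116, 121, 107) = #74796B.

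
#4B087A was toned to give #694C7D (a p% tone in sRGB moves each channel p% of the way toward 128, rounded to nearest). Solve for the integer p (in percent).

#4B087A is rgb(75, 8, 122); #694C7D is rgb(105, 76, 125).
On the G channel (widest range): 76 ≈ 8 + (p/100)(128 − 8), so p ≈ 100×(76 − 8)/(128 − 8) = 6800/120 = 56.67.
p = 57 reproduces all three channels after rounding.

57%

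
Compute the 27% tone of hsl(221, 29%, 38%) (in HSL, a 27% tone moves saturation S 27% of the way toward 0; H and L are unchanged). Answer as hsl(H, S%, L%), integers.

S moves 27% from 29 toward 0: 29 − 7.83 = 21.17 → 21.
H and L are unchanged.

hsl(221, 21%, 38%)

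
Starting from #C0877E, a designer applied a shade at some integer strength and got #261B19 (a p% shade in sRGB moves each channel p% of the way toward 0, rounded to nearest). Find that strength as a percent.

80%

#C0877E is rgb(192, 135, 126); #261B19 is rgb(38, 27, 25).
On the R channel (widest range): 38 ≈ 192 + (p/100)(0 − 192), so p ≈ 100×(38 − 192)/(0 − 192) = -15400/-192 = 80.21.
p = 80 reproduces all three channels after rounding.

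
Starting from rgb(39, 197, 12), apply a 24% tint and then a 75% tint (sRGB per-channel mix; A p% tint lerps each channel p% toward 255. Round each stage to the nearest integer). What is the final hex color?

#D6F4D1

Per channel, c → c + 0.24(255 − c):
  R: 39 + 0.24×(255−39) = 39 + 51.84 = 90.84 → 91
  G: 197 + 13.92 = 210.92 → 211
  B: 12 + 58.32 = 70.32 → 70
After the tint: rgb(91, 211, 70) = #5BD346.
Per channel, c → c + 0.75(255 − c):
  R: 91 + 123 = 214 → 214
  G: 211 + 0.75×(255−211) = 211 + 33 = 244 → 244
  B: 70 + 138.75 = 208.75 → 209
rgb(214, 244, 209) = #D6F4D1.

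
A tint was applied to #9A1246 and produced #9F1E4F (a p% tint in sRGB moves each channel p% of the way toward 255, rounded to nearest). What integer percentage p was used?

5%

#9A1246 is rgb(154, 18, 70); #9F1E4F is rgb(159, 30, 79).
On the G channel (widest range): 30 ≈ 18 + (p/100)(255 − 18), so p ≈ 100×(30 − 18)/(255 − 18) = 1200/237 = 5.06.
p = 5 reproduces all three channels after rounding.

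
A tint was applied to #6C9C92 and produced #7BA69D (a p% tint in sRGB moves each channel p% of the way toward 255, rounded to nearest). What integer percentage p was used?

10%

#6C9C92 is rgb(108, 156, 146); #7BA69D is rgb(123, 166, 157).
On the R channel (widest range): 123 ≈ 108 + (p/100)(255 − 108), so p ≈ 100×(123 − 108)/(255 − 108) = 1500/147 = 10.20.
p = 10 reproduces all three channels after rounding.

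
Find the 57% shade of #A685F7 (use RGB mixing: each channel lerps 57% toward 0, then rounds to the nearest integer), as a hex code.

#47396A

#A685F7 is rgb(166, 133, 247).
Per channel, c → c + 0.57(0 − c):
  R: 166 + 0.57×(0−166) = 166 − 94.62 = 71.38 → 71
  G: 133 + 0.57×(0−133) = 133 − 75.81 = 57.19 → 57
  B: 247 + 0.57×(0−247) = 247 − 140.79 = 106.21 → 106
rgb(71, 57, 106) = #47396A.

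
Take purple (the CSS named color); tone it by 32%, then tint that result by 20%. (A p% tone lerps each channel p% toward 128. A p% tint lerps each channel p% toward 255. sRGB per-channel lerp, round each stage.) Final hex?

#995499

CSS purple is rgb(128, 0, 128).
Per channel, c → c + 0.32(128 − c):
  R: 128 + 0.32×(128−128) = 128 + 0 = 128 → 128
  G: 0 + 40.96 = 40.96 → 41
  B: 128 + 0.32×(128−128) = 128 + 0 = 128 → 128
After the tone: rgb(128, 41, 128) = #802980.
A 20% tint moves each channel 20% toward 255:
  R: 128 + 0.2×(255−128) = 128 + 25.4 = 153.4 → 153
  G: 41 + 42.8 = 83.8 → 84
  B: 128 + 0.2×(255−128) = 128 + 25.4 = 153.4 → 153
rgb(153, 84, 153) = #995499.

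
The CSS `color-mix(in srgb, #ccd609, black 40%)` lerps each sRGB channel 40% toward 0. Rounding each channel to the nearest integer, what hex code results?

#ccd609 is rgb(204, 214, 9).
Lerp each channel 40% toward 0:
  R: 204 − 81.6 = 122.4 → 122
  G: 214 − 85.6 = 128.4 → 128
  B: 9 − 3.6 = 5.4 → 5
rgb(122, 128, 5) = #7a8005.

#7a8005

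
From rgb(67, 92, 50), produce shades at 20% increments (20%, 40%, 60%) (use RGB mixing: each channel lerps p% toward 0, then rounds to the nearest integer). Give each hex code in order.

#364a28, #28371e, #1b2514

20%: (67 − 13.4 = 53.6→54, 92 − 18.4 = 73.6→74, 50 − 10 = 40→40) → #364a28
40%: (67 − 26.8 = 40.2→40, 92 − 36.8 = 55.2→55, 50 − 20 = 30→30) → #28371e
60%: (67 − 40.2 = 26.8→27, 92 − 55.2 = 36.8→37, 50 − 30 = 20→20) → #1b2514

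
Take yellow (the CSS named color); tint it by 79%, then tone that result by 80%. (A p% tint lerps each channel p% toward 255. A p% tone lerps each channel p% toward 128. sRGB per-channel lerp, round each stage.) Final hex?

#99998F

CSS yellow is rgb(255, 255, 0).
Lerp each channel 79% toward 255:
  R: 255 + 0.79×(255−255) = 255 + 0 = 255 → 255
  G: 255 + 0.79×(255−255) = 255 + 0 = 255 → 255
  B: 0 + 201.45 = 201.45 → 201
After the tint: rgb(255, 255, 201) = #FFFFC9.
Per channel, c → c + 0.8(128 − c):
  R: 255 − 101.6 = 153.4 → 153
  G: 255 + 0.8×(128−255) = 255 − 101.6 = 153.4 → 153
  B: 201 + 0.8×(128−201) = 201 − 58.4 = 142.6 → 143
rgb(153, 153, 143) = #99998F.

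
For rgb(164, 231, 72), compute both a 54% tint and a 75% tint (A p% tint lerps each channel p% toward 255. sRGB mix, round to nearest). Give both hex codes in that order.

#D5F4AB, #E8F9D1

54% tint:
  R: 164 + 0.54×(255−164) = 164 + 49.14 = 213.14 → 213
  G: 231 + 0.54×(255−231) = 231 + 12.96 = 243.96 → 244
  B: 72 + 98.82 = 170.82 → 171
  → #D5F4AB
75% tint:
  R: 164 + 0.75×(255−164) = 164 + 68.25 = 232.25 → 232
  G: 231 + 0.75×(255−231) = 231 + 18 = 249 → 249
  B: 72 + 137.25 = 209.25 → 209
  → #E8F9D1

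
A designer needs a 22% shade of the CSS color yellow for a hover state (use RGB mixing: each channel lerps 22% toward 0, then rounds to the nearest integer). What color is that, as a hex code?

#C7C700

CSS yellow is rgb(255, 255, 0).
Lerp each channel 22% toward 0:
  R: 255 − 56.1 = 198.9 → 199
  G: 255 − 56.1 = 198.9 → 199
  B: 0 + 0 = 0 → 0
rgb(199, 199, 0) = #C7C700.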